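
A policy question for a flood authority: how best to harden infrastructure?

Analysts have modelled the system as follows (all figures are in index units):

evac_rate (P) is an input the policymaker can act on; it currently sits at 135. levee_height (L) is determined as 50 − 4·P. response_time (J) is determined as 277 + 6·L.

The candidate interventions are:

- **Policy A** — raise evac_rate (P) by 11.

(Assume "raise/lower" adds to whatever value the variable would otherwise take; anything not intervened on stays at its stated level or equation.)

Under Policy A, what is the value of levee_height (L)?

-534

Policy A (P + 11):
  P = 135 + 11 = 146
  L = 50 − 4·146 = -534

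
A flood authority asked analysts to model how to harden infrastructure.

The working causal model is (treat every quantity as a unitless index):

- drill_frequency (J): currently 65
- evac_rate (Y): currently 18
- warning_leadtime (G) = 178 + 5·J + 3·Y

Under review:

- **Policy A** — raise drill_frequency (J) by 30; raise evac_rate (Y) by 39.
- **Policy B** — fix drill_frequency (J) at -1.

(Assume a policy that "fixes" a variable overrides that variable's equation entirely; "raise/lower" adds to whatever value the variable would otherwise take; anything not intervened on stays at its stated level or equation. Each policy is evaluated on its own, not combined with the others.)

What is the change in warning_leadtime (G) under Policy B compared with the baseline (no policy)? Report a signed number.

Baseline:
  J = 65
  Y = 18
  G = 178 + 5·65 + 3·18 = 557
Policy B (J := -1):
  J = -1
  Y = 18
  G = 178 + 5·(-1) + 3·18 = 227
Change in G: 227 − 557 = -330

-330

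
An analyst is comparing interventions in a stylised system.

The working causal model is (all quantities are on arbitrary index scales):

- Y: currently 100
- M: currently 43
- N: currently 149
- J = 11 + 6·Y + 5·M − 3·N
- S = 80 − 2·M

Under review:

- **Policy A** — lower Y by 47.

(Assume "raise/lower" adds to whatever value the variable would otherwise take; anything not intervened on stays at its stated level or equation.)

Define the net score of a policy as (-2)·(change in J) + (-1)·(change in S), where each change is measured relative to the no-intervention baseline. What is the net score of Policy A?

564

Baseline:
  Y = 100
  M = 43
  N = 149
  J = 11 + 6·100 + 5·43 − 3·149 = 379
  S = 80 − 2·43 = -6
Policy A (Y − 47):
  Y = 100 − 47 = 53
  M = 43
  N = 149
  J = 11 + 6·53 + 5·43 − 3·149 = 97
  S = 80 − 2·43 = -6
ΔJ = 97 − 379 = -282; ΔS = -6 − (-6) = 0
Score = (-2)·(-282) + (-1)·0 = 564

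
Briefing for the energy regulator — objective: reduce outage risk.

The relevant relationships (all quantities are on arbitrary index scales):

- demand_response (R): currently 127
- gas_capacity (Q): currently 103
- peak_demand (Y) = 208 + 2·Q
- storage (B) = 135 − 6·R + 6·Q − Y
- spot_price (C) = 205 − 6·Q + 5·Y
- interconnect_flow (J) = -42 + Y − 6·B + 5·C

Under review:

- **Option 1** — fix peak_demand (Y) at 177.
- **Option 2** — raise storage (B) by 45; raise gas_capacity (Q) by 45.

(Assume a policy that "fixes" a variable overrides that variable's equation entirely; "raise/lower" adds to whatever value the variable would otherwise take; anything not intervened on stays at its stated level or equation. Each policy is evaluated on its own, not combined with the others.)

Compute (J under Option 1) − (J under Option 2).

-7224

Option 1 (Y := 177):
  R = 127
  Q = 103
  Y = 177
  B = 135 − 6·127 + 6·103 − 177 = -186
  C = 205 − 6·103 + 5·177 = 472
  J = -42 + 177 − 6·(-186) + 5·472 = 3611
Option 2 (B + 45, Q + 45):
  R = 127
  Q = 103 + 45 = 148
  Y = 208 + 2·148 = 504
  B = 135 − 6·127 + 6·148 − 504 (+45 from intervention) = -198
  C = 205 − 6·148 + 5·504 = 1837
  J = -42 + 504 − 6·(-198) + 5·1837 = 10835
J: 3611 − 10835 = -7224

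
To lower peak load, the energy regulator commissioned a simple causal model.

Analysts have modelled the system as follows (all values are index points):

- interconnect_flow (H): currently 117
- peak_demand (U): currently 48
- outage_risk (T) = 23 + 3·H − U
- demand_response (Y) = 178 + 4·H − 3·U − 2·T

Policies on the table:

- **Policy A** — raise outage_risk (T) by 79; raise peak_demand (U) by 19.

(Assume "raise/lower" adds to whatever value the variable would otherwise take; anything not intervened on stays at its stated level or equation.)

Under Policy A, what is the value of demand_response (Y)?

Policy A (T + 79, U + 19):
  H = 117
  U = 48 + 19 = 67
  T = 23 + 3·117 − 67 (+79 from intervention) = 386
  Y = 178 + 4·117 − 3·67 − 2·386 = -327

-327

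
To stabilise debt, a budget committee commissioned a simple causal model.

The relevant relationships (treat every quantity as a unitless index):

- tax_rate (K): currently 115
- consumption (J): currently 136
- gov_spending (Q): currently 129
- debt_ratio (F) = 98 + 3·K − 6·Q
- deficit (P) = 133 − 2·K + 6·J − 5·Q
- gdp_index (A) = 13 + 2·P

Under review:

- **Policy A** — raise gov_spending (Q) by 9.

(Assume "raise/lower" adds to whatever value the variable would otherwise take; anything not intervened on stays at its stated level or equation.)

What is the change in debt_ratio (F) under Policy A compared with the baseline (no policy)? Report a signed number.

-54

Baseline:
  K = 115
  Q = 129
  F = 98 + 3·115 − 6·129 = -331
Policy A (Q + 9):
  K = 115
  Q = 129 + 9 = 138
  F = 98 + 3·115 − 6·138 = -385
Change in F: -385 − (-331) = -54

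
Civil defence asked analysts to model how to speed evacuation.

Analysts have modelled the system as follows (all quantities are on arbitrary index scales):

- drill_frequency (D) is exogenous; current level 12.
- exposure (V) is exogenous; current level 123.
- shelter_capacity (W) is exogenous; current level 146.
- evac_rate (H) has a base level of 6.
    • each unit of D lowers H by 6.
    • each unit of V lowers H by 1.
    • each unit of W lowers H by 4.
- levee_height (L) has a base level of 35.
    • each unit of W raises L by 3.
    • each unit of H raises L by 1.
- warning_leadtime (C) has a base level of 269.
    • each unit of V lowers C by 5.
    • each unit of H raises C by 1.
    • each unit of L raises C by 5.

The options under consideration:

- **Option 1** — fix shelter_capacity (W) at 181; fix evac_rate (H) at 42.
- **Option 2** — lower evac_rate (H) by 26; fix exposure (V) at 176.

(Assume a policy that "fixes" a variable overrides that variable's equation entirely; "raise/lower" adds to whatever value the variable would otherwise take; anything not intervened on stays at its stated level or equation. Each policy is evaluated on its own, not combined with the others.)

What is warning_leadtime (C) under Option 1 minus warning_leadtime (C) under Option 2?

Option 1 (W := 181, H := 42):
  D = 12
  V = 123
  W = 181
  H = 42
  L = 35 + 3·181 + 42 = 620
  C = 269 − 5·123 + 42 + 5·620 = 2796
Option 2 (H − 26, V := 176):
  D = 12
  V = 176
  W = 146
  H = 6 − 6·12 − 176 − 4·146 (−26 from intervention) = -852
  L = 35 + 3·146 + (-852) = -379
  C = 269 − 5·176 + (-852) + 5·(-379) = -3358
C: 2796 − (-3358) = 6154

6154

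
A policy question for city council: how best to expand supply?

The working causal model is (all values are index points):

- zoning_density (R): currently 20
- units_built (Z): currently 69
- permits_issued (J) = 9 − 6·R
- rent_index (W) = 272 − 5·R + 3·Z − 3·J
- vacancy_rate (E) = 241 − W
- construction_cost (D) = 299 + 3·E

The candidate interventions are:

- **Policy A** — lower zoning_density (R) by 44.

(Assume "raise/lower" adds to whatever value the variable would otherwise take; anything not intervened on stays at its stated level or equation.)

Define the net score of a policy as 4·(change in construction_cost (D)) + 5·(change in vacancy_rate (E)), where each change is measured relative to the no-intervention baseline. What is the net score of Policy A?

9724

Baseline:
  R = 20
  Z = 69
  J = 9 − 6·20 = -111
  W = 272 − 5·20 + 3·69 − 3·(-111) = 712
  E = 241 − 712 = -471
  D = 299 + 3·(-471) = -1114
Policy A (R − 44):
  R = 20 − 44 = -24
  Z = 69
  J = 9 − 6·(-24) = 153
  W = 272 − 5·(-24) + 3·69 − 3·153 = 140
  E = 241 − 140 = 101
  D = 299 + 3·101 = 602
ΔD = 602 − (-1114) = 1716; ΔE = 101 − (-471) = 572
Score = 4·1716 + 5·572 = 9724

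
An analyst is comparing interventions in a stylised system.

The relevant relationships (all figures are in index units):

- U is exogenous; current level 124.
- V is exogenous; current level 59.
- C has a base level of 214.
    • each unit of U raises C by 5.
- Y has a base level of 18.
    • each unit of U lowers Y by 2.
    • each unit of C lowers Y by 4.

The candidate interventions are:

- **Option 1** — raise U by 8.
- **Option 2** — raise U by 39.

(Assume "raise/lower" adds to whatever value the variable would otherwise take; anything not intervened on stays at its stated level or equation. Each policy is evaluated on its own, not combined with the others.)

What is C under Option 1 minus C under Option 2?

Option 1 (U + 8):
  U = 124 + 8 = 132
  C = 214 + 5·132 = 874
Option 2 (U + 39):
  U = 124 + 39 = 163
  C = 214 + 5·163 = 1029
C: 874 − 1029 = -155

-155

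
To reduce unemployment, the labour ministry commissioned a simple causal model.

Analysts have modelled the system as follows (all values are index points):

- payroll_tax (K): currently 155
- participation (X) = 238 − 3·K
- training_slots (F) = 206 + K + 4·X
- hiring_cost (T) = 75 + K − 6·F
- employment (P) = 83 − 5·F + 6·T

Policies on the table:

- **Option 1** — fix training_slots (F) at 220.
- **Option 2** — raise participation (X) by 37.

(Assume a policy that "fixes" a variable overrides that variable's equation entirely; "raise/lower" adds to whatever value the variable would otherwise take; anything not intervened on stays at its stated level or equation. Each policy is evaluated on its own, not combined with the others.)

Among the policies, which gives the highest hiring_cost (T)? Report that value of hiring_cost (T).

2624

Option 1 (F := 220):
  K = 155
  X = 238 − 3·155 = -227
  F = 220
  T = 75 + 155 − 6·220 = -1090
Option 2 (X + 37):
  K = 155
  X = 238 − 3·155 (+37 from intervention) = -190
  F = 206 + 155 + 4·(-190) = -399
  T = 75 + 155 − 6·(-399) = 2624
Comparing — Option 1: T=-1090, Option 2: T=2624. Highest is 2624 (Option 2).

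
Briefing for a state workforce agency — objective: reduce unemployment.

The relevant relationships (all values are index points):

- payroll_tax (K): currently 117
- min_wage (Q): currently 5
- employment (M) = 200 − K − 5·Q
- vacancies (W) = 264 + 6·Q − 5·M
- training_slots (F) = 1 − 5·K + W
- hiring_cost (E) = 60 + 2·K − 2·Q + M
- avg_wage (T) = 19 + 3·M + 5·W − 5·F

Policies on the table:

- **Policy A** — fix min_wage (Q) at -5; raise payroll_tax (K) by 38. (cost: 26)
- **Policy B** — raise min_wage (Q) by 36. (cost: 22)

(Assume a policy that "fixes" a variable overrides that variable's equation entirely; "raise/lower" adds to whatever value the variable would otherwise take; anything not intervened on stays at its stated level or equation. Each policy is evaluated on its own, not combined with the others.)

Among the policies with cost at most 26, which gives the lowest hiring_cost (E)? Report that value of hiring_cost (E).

Policy A (Q := -5, K + 38):
  K = 117 + 38 = 155
  Q = -5
  M = 200 − 155 − 5·(-5) = 70
  E = 60 + 2·155 − 2·(-5) + 70 = 450
Policy B (Q + 36):
  K = 117
  Q = 5 + 36 = 41
  M = 200 − 117 − 5·41 = -122
  E = 60 + 2·117 − 2·41 + (-122) = 90
Comparing — Policy A: E=450, Policy B: E=90. Lowest is 90 (Policy B).

90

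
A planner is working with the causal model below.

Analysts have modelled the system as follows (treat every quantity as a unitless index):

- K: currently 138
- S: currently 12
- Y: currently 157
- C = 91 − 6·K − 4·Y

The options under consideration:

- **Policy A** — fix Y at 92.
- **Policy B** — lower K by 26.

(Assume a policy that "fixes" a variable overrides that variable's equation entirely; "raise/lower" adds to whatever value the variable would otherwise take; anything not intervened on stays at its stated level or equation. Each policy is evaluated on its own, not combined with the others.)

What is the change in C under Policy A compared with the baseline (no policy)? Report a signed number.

Baseline:
  K = 138
  Y = 157
  C = 91 − 6·138 − 4·157 = -1365
Policy A (Y := 92):
  K = 138
  Y = 92
  C = 91 − 6·138 − 4·92 = -1105
Change in C: -1105 − (-1365) = 260

260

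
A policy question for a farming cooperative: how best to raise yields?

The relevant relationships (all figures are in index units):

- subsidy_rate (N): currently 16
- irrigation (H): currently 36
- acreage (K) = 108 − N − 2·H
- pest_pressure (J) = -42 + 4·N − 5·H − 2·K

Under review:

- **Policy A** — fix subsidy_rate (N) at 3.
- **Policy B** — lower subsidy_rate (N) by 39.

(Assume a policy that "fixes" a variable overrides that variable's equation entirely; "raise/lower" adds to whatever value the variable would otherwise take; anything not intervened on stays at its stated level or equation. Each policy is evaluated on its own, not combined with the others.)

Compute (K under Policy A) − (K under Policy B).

-26

Policy A (N := 3):
  N = 3
  H = 36
  K = 108 − 3 − 2·36 = 33
Policy B (N − 39):
  N = 16 − 39 = -23
  H = 36
  K = 108 − (-23) − 2·36 = 59
K: 33 − 59 = -26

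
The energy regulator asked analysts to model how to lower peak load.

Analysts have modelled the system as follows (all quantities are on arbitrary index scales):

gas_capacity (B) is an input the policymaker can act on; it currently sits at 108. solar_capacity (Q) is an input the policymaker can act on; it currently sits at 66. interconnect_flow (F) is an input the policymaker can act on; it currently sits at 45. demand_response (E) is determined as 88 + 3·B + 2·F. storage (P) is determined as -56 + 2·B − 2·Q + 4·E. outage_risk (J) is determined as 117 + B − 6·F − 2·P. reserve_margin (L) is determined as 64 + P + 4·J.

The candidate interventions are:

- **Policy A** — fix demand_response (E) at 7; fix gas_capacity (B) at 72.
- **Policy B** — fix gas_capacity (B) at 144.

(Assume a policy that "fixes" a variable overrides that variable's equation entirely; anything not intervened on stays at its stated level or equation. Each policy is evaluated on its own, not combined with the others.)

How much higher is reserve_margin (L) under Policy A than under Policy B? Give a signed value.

17604

Policy A (E := 7, B := 72):
  B = 72
  Q = 66
  F = 45
  E = 7
  P = -56 + 2·72 − 2·66 + 4·7 = -16
  J = 117 + 72 − 6·45 − 2·(-16) = -49
  L = 64 + (-16) + 4·(-49) = -148
Policy B (B := 144):
  B = 144
  Q = 66
  F = 45
  E = 88 + 3·144 + 2·45 = 610
  P = -56 + 2·144 − 2·66 + 4·610 = 2540
  J = 117 + 144 − 6·45 − 2·2540 = -5089
  L = 64 + 2540 + 4·(-5089) = -17752
L: -148 − (-17752) = 17604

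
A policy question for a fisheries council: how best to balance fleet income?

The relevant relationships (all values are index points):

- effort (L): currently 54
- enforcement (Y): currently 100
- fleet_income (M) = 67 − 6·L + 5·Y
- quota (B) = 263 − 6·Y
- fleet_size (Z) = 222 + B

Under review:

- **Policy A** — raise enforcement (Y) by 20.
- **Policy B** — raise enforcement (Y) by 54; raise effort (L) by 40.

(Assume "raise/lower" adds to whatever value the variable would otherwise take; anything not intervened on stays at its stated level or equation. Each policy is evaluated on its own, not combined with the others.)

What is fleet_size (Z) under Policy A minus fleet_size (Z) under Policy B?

Policy A (Y + 20):
  Y = 100 + 20 = 120
  B = 263 − 6·120 = -457
  Z = 222 + (-457) = -235
Policy B (Y + 54, L + 40):
  Y = 100 + 54 = 154
  B = 263 − 6·154 = -661
  Z = 222 + (-661) = -439
Z: -235 − (-439) = 204

204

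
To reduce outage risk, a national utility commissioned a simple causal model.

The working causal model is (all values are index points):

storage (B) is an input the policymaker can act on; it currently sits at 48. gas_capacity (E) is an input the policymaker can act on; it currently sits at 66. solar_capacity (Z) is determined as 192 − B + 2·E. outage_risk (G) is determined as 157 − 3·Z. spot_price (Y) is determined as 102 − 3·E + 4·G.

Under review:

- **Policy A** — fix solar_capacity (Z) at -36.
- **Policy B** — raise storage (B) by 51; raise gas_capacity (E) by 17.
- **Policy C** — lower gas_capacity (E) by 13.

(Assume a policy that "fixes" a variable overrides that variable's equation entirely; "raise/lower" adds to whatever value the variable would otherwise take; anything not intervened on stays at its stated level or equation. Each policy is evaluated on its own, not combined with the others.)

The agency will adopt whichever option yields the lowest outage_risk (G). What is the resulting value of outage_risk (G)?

Policy A (Z := -36):
  B = 48
  E = 66
  Z = -36
  G = 157 − 3·(-36) = 265
Policy B (B + 51, E + 17):
  B = 48 + 51 = 99
  E = 66 + 17 = 83
  Z = 192 − 99 + 2·83 = 259
  G = 157 − 3·259 = -620
Policy C (E − 13):
  B = 48
  E = 66 − 13 = 53
  Z = 192 − 48 + 2·53 = 250
  G = 157 − 3·250 = -593
Comparing — Policy A: G=265, Policy B: G=-620, Policy C: G=-593. Lowest is -620 (Policy B).

-620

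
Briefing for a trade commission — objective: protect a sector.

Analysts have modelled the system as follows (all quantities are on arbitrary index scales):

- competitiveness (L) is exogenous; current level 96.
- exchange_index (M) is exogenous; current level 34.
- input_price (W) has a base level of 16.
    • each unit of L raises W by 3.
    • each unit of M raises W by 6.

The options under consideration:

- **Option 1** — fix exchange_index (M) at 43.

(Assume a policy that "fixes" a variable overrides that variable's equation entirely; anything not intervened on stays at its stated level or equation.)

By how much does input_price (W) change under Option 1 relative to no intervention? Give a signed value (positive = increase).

54

Baseline:
  L = 96
  M = 34
  W = 16 + 3·96 + 6·34 = 508
Option 1 (M := 43):
  L = 96
  M = 43
  W = 16 + 3·96 + 6·43 = 562
Change in W: 562 − 508 = 54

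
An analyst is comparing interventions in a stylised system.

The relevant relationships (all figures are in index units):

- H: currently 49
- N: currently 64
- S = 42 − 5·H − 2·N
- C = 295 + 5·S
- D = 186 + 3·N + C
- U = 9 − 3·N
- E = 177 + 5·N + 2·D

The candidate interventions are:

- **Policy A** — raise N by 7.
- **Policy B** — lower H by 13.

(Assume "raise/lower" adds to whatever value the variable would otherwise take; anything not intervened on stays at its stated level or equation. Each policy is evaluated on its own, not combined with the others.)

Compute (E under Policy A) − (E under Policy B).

-713

Policy A (N + 7):
  H = 49
  N = 64 + 7 = 71
  S = 42 − 5·49 − 2·71 = -345
  C = 295 + 5·(-345) = -1430
  D = 186 + 3·71 + (-1430) = -1031
  E = 177 + 5·71 + 2·(-1031) = -1530
Policy B (H − 13):
  H = 49 − 13 = 36
  N = 64
  S = 42 − 5·36 − 2·64 = -266
  C = 295 + 5·(-266) = -1035
  D = 186 + 3·64 + (-1035) = -657
  E = 177 + 5·64 + 2·(-657) = -817
E: -1530 − (-817) = -713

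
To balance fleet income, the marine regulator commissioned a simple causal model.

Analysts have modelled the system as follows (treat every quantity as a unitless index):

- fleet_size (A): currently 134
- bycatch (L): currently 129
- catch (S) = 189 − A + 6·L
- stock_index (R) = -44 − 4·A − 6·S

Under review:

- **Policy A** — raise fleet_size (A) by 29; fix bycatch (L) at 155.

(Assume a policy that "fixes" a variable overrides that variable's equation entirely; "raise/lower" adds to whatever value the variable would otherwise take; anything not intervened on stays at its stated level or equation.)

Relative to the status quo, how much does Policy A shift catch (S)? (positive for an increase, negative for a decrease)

Baseline:
  A = 134
  L = 129
  S = 189 − 134 + 6·129 = 829
Policy A (A + 29, L := 155):
  A = 134 + 29 = 163
  L = 155
  S = 189 − 163 + 6·155 = 956
Change in S: 956 − 829 = 127

127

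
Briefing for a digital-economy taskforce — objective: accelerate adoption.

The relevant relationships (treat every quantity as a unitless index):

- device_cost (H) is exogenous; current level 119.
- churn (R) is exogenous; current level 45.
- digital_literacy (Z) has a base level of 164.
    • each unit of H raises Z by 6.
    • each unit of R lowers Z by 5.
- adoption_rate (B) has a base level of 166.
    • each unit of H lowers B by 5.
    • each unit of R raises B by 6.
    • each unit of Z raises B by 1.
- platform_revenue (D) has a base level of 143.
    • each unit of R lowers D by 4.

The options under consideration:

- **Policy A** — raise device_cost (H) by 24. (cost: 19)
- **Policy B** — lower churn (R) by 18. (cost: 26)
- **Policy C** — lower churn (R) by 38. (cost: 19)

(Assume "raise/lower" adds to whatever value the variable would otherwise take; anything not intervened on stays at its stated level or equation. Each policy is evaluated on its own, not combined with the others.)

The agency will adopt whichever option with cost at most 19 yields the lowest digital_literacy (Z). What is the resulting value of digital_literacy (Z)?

797

Policy A (H + 24):
  H = 119 + 24 = 143
  R = 45
  Z = 164 + 6·143 − 5·45 = 797
Policy C (R − 38):
  H = 119
  R = 45 − 38 = 7
  Z = 164 + 6·119 − 5·7 = 843
Comparing — Policy A: Z=797, Policy C: Z=843. Lowest is 797 (Policy A).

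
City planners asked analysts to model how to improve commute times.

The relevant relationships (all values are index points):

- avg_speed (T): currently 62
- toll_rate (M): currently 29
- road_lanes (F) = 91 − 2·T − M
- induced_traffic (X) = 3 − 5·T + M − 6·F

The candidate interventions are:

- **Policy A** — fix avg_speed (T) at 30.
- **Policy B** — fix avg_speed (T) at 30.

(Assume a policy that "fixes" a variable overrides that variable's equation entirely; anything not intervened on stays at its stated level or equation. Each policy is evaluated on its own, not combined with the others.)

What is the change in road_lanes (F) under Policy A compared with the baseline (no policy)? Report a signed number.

Baseline:
  T = 62
  M = 29
  F = 91 − 2·62 − 29 = -62
Policy A (T := 30):
  T = 30
  M = 29
  F = 91 − 2·30 − 29 = 2
Change in F: 2 − (-62) = 64

64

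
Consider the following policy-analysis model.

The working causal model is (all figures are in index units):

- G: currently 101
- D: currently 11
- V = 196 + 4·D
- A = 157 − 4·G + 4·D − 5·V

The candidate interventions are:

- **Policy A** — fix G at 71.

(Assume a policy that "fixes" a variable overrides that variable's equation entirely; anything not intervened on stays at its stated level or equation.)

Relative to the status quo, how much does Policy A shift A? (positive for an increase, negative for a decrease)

Baseline:
  G = 101
  D = 11
  V = 196 + 4·11 = 240
  A = 157 − 4·101 + 4·11 − 5·240 = -1403
Policy A (G := 71):
  G = 71
  D = 11
  V = 196 + 4·11 = 240
  A = 157 − 4·71 + 4·11 − 5·240 = -1283
Change in A: -1283 − (-1403) = 120

120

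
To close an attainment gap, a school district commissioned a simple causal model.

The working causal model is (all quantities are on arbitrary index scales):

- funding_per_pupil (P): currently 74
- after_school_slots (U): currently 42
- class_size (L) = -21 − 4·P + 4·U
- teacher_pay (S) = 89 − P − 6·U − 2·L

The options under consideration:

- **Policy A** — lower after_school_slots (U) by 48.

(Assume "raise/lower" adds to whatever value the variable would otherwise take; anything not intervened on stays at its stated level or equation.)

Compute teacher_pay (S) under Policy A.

733

Policy A (U − 48):
  P = 74
  U = 42 − 48 = -6
  L = -21 − 4·74 + 4·(-6) = -341
  S = 89 − 74 − 6·(-6) − 2·(-341) = 733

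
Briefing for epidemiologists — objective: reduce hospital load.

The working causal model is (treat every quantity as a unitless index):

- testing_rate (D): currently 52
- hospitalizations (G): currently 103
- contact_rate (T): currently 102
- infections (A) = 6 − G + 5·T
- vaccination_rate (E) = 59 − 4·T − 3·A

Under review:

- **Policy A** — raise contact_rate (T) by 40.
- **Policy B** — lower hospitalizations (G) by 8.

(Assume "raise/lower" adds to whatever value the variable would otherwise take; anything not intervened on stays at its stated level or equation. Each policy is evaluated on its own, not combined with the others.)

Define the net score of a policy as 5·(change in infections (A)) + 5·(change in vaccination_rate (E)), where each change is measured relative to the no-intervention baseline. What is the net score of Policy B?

Baseline:
  G = 103
  T = 102
  A = 6 − 103 + 5·102 = 413
  E = 59 − 4·102 − 3·413 = -1588
Policy B (G − 8):
  G = 103 − 8 = 95
  T = 102
  A = 6 − 95 + 5·102 = 421
  E = 59 − 4·102 − 3·421 = -1612
ΔA = 421 − 413 = 8; ΔE = -1612 − (-1588) = -24
Score = 5·8 + 5·(-24) = -80

-80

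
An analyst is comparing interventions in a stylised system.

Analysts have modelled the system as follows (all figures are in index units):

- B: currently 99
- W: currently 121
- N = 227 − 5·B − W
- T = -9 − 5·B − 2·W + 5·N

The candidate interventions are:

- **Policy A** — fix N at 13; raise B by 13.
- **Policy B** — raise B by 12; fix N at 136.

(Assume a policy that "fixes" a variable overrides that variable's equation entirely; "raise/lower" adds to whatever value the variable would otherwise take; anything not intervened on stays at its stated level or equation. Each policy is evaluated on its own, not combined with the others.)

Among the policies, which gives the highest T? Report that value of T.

-126

Policy A (N := 13, B + 13):
  B = 99 + 13 = 112
  W = 121
  N = 13
  T = -9 − 5·112 − 2·121 + 5·13 = -746
Policy B (B + 12, N := 136):
  B = 99 + 12 = 111
  W = 121
  N = 136
  T = -9 − 5·111 − 2·121 + 5·136 = -126
Comparing — Policy A: T=-746, Policy B: T=-126. Highest is -126 (Policy B).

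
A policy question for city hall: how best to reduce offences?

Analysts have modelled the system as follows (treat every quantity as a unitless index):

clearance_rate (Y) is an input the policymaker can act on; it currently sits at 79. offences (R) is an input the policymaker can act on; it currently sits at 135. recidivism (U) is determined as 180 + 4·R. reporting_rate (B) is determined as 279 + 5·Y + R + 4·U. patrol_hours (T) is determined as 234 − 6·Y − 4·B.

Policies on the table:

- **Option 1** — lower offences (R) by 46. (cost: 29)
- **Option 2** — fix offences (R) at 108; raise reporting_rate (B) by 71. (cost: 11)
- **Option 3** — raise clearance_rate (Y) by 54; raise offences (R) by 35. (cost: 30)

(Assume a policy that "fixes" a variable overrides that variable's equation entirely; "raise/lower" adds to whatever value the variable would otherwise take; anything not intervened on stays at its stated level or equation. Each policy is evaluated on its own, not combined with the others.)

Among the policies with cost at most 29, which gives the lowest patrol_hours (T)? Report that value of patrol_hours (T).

-13444

Option 1 (R − 46):
  Y = 79
  R = 135 − 46 = 89
  U = 180 + 4·89 = 536
  B = 279 + 5·79 + 89 + 4·536 = 2907
  T = 234 − 6·79 − 4·2907 = -11868
Option 2 (R := 108, B + 71):
  Y = 79
  R = 108
  U = 180 + 4·108 = 612
  B = 279 + 5·79 + 108 + 4·612 (+71 from intervention) = 3301
  T = 234 − 6·79 − 4·3301 = -13444
Comparing — Option 1: T=-11868, Option 2: T=-13444. Lowest is -13444 (Option 2).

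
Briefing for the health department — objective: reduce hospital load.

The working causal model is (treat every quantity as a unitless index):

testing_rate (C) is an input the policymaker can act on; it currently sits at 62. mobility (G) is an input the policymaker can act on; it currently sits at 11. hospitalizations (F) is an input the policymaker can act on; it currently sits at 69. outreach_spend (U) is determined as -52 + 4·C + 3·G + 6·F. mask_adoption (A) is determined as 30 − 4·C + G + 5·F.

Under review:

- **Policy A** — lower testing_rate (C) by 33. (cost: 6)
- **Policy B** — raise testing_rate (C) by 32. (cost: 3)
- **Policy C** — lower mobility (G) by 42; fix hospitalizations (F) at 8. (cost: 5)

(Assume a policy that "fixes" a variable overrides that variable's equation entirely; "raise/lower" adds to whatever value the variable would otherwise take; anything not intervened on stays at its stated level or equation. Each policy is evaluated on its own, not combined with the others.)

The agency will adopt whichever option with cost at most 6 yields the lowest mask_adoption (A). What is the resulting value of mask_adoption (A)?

-209

Policy A (C − 33):
  C = 62 − 33 = 29
  G = 11
  F = 69
  A = 30 − 4·29 + 11 + 5·69 = 270
Policy B (C + 32):
  C = 62 + 32 = 94
  G = 11
  F = 69
  A = 30 − 4·94 + 11 + 5·69 = 10
Policy C (G − 42, F := 8):
  C = 62
  G = 11 − 42 = -31
  F = 8
  A = 30 − 4·62 + (-31) + 5·8 = -209
Comparing — Policy A: A=270, Policy B: A=10, Policy C: A=-209. Lowest is -209 (Policy C).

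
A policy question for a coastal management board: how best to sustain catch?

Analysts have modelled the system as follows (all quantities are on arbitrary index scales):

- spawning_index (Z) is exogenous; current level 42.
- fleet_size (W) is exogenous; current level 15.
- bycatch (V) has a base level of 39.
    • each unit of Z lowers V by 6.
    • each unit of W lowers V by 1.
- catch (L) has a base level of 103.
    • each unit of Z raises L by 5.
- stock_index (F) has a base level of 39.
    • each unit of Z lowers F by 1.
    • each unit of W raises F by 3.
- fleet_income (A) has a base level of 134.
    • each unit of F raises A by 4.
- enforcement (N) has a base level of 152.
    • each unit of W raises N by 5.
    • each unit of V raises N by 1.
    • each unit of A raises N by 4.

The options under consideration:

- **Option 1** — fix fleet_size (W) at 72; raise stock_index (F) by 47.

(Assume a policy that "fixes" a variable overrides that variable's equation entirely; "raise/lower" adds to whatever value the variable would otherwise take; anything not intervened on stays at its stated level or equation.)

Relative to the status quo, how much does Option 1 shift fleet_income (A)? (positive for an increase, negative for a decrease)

872

Baseline:
  Z = 42
  W = 15
  F = 39 − 42 + 3·15 = 42
  A = 134 + 4·42 = 302
Option 1 (W := 72, F + 47):
  Z = 42
  W = 72
  F = 39 − 42 + 3·72 (+47 from intervention) = 260
  A = 134 + 4·260 = 1174
Change in A: 1174 − 302 = 872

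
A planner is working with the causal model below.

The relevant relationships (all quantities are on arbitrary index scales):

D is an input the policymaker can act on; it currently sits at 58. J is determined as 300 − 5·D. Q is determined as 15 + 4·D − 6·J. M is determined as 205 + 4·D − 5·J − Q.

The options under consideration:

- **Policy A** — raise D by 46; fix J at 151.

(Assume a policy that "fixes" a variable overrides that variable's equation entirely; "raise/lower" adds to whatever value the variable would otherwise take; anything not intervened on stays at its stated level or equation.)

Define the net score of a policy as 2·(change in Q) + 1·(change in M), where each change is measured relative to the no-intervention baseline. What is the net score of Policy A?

-1183

Baseline:
  D = 58
  J = 300 − 5·58 = 10
  Q = 15 + 4·58 − 6·10 = 187
  M = 205 + 4·58 − 5·10 − 187 = 200
Policy A (D + 46, J := 151):
  D = 58 + 46 = 104
  J = 151
  Q = 15 + 4·104 − 6·151 = -475
  M = 205 + 4·104 − 5·151 − (-475) = 341
ΔQ = -475 − 187 = -662; ΔM = 341 − 200 = 141
Score = 2·(-662) + 1·141 = -1183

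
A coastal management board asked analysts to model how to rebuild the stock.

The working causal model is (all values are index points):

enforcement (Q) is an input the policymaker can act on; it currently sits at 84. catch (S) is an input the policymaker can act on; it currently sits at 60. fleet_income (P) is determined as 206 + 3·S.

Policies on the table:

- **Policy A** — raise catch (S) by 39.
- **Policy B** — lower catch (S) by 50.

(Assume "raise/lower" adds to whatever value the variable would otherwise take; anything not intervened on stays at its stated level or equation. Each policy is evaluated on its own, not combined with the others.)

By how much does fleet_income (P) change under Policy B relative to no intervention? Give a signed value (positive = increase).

-150

Baseline:
  S = 60
  P = 206 + 3·60 = 386
Policy B (S − 50):
  S = 60 − 50 = 10
  P = 206 + 3·10 = 236
Change in P: 236 − 386 = -150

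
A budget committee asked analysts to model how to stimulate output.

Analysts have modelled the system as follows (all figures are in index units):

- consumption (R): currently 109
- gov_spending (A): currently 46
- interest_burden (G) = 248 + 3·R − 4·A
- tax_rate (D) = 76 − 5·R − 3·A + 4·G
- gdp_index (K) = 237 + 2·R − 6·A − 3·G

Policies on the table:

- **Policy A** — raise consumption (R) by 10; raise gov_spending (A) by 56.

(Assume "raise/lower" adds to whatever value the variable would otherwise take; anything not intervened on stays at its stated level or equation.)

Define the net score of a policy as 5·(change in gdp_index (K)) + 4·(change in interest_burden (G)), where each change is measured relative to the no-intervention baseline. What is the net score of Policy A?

Baseline:
  R = 109
  A = 46
  G = 248 + 3·109 − 4·46 = 391
  K = 237 + 2·109 − 6·46 − 3·391 = -994
Policy A (R + 10, A + 56):
  R = 109 + 10 = 119
  A = 46 + 56 = 102
  G = 248 + 3·119 − 4·102 = 197
  K = 237 + 2·119 − 6·102 − 3·197 = -728
ΔK = -728 − (-994) = 266; ΔG = 197 − 391 = -194
Score = 5·266 + 4·(-194) = 554

554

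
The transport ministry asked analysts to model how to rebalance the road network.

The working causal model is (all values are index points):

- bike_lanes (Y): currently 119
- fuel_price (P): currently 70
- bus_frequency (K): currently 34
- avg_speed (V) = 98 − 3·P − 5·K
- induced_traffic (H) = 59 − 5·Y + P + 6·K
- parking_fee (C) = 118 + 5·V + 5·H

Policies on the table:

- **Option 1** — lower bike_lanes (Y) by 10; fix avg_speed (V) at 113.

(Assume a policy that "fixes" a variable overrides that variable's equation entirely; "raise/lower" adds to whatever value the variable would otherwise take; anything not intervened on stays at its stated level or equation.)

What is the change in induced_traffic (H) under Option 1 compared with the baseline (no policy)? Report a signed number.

50

Baseline:
  Y = 119
  P = 70
  K = 34
  H = 59 − 5·119 + 70 + 6·34 = -262
Option 1 (Y − 10, V := 113):
  Y = 119 − 10 = 109
  P = 70
  K = 34
  H = 59 − 5·109 + 70 + 6·34 = -212
Change in H: -212 − (-262) = 50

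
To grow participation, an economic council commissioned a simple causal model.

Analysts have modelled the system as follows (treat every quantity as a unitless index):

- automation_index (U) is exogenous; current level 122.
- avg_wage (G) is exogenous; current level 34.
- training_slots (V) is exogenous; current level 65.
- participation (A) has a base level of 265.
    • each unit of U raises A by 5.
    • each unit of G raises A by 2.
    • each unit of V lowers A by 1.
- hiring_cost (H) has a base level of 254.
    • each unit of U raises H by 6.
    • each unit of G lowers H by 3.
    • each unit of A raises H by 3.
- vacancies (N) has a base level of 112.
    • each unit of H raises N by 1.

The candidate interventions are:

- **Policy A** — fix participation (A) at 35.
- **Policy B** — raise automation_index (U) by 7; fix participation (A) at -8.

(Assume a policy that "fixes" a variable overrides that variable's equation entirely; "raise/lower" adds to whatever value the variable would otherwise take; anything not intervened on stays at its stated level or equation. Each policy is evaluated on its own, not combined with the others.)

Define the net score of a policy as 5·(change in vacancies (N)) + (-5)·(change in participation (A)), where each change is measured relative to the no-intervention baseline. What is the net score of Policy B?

-8650

Baseline:
  U = 122
  G = 34
  V = 65
  A = 265 + 5·122 + 2·34 − 65 = 878
  H = 254 + 6·122 − 3·34 + 3·878 = 3518
  N = 112 + 3518 = 3630
Policy B (U + 7, A := -8):
  U = 122 + 7 = 129
  G = 34
  V = 65
  A = -8
  H = 254 + 6·129 − 3·34 + 3·(-8) = 902
  N = 112 + 902 = 1014
ΔN = 1014 − 3630 = -2616; ΔA = -8 − 878 = -886
Score = 5·(-2616) + (-5)·(-886) = -8650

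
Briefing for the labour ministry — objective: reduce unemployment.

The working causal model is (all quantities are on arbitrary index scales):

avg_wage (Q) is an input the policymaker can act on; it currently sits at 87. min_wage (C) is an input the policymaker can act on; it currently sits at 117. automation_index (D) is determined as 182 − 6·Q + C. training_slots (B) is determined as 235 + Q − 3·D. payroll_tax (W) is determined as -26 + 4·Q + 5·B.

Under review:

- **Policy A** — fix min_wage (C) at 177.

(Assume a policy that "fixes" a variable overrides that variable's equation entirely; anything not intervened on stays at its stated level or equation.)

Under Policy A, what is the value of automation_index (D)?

-163

Policy A (C := 177):
  Q = 87
  C = 177
  D = 182 − 6·87 + 177 = -163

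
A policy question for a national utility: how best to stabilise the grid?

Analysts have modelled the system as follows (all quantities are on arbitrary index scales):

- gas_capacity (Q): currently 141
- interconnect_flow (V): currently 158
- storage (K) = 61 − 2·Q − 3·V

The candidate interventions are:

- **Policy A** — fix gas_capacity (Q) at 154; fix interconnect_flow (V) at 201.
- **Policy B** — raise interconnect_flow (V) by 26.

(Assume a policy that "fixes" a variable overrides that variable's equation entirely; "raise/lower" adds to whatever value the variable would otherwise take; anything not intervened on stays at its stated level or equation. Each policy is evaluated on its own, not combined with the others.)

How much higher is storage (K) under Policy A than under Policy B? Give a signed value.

-77

Policy A (Q := 154, V := 201):
  Q = 154
  V = 201
  K = 61 − 2·154 − 3·201 = -850
Policy B (V + 26):
  Q = 141
  V = 158 + 26 = 184
  K = 61 − 2·141 − 3·184 = -773
K: -850 − (-773) = -77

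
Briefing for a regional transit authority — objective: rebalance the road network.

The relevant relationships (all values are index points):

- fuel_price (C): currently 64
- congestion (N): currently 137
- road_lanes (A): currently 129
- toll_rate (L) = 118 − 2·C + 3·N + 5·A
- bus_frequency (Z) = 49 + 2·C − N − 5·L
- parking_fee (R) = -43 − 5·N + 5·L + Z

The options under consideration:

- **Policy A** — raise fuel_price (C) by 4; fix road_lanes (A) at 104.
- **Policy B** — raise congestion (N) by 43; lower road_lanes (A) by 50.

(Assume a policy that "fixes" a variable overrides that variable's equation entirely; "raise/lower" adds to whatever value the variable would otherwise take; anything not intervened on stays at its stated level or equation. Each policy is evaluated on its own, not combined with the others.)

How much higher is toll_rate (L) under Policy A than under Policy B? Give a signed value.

Policy A (C + 4, A := 104):
  C = 64 + 4 = 68
  N = 137
  A = 104
  L = 118 − 2·68 + 3·137 + 5·104 = 913
Policy B (N + 43, A − 50):
  C = 64
  N = 137 + 43 = 180
  A = 129 − 50 = 79
  L = 118 − 2·64 + 3·180 + 5·79 = 925
L: 913 − 925 = -12

-12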